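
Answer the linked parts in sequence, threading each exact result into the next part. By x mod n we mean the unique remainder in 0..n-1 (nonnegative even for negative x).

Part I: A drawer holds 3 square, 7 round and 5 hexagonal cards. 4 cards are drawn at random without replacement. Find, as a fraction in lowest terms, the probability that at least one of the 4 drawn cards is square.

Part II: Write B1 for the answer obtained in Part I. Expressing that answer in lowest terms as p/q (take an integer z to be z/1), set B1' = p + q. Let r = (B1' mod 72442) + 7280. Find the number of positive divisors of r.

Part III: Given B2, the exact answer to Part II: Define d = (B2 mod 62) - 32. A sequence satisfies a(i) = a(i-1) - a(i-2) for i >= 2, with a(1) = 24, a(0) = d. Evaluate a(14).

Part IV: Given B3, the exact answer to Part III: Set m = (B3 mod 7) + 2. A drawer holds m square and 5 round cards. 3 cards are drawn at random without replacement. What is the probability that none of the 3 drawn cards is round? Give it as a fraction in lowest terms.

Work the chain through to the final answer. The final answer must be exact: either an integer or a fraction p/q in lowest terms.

Part I: total draws C(15,4) = 1365; complement C(12,4) = 495; favorable 1365 - 495 = 870; P = 58/91; answer 58/91
Part II: B1 = 58/91; threaded value p + q = 149; r = 7429; 7429 = 17 * 19 * 23; number of divisors = (1+1) * (1+1) * (1+1) = 8; answer 8
Part III: B2 = 8; d = -24; a(2) = 1*(24) - 1*(-24) = 48; iterating: a(2)=48, a(3)=24, a(4)=-24, a(5)=-48, a(6)=-24, a(7)=24, a(8)=48, a(9)=24, a(10)=-24, a(11)=-48, a(12)=-24, a(13)=24, a(14)=48; answer 48
Part IV: B3 = 48; m = 8; total draws C(13,3) = 286; favorable C(8,3) = 56; P = 28/143; answer 28/143

28/143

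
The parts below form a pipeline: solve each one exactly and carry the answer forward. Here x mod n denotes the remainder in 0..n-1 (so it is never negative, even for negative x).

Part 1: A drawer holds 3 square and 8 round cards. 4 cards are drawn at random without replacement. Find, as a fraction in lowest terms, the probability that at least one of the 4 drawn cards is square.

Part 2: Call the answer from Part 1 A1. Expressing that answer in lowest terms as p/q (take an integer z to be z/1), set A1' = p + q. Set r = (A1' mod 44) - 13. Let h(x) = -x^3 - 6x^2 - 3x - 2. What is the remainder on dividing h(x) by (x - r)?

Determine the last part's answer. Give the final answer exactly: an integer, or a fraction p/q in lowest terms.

Part 1: total draws C(11,4) = 330; complement C(8,4) = 70; favorable 330 - 70 = 260; P = 26/33; answer 26/33
Part 2: A1 = 26/33; threaded value p + q = 59; r = 2; remainder = value at the root: -1*(2)^3 - 6*(2)^2 - 3*(2)^1 - 2 = (-8) + (-24) + (-6) + (-2) = -40; answer -40

-40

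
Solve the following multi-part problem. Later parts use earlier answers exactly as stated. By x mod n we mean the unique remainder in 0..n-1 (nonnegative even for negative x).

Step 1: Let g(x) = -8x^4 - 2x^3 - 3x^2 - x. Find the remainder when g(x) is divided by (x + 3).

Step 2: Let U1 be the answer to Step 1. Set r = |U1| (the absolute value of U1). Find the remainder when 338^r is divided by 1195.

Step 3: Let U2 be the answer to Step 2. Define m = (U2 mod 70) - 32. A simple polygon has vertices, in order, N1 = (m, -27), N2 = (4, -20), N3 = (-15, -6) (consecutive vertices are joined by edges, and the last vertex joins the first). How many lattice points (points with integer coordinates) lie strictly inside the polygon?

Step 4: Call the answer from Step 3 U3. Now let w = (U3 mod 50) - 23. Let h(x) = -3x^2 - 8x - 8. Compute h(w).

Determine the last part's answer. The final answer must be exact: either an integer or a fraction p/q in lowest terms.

-1636

Step 1: remainder = value at the root: -8*(-3)^4 - 2*(-3)^3 - 3*(-3)^2 - 1*(-3)^1 = (-648) + (54) + (-27) + (3) = -618; answer -618
Step 2: U1 = -618; r = 618; squarings mod 1195: 338^1=338, 338^2=719, 338^4=721, 338^8=16, 338^16=256, 338^32=1006, 338^64=1066, 338^128=1106, 338^256=751, 338^512=1156; 338^618 = 338^2 * 338^8 * 338^32 * 338^64 * 338^512 = 319 (mod 1195); answer 319
Step 3: U2 = 319; m = 7; cross terms: (7*-20 - 4*-27)=-32, (4*-6 - -15*-20)=-324, (-15*-27 - 7*-6)=447; twice the area = |91| = 91; area = 91/2; boundary points = 1 + 1 + 1 = 3; strictly interior points = area - boundary/2 + 1 = 45; answer 45
Step 4: U3 = 45; w = 22; -3*(22)^2 - 8*(22)^1 - 8 = (-1452) + (-176) + (-8) = -1636; answer -1636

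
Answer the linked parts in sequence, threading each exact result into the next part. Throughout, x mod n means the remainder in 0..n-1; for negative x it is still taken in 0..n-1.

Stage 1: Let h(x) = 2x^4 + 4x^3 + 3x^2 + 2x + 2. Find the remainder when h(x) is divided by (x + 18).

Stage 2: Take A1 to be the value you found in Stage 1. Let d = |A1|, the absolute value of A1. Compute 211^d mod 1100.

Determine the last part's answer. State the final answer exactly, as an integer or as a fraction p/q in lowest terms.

Stage 1: remainder = value at the root: 2*(-18)^4 + 4*(-18)^3 + 3*(-18)^2 + 2*(-18)^1 + 2 = (209952) + (-23328) + (972) + (-36) + (2) = 187562; answer 187562
Stage 2: A1 = 187562; d = 187562; squarings mod 1100: 211^1=211, 211^2=521, 211^4=841, 211^8=1081, 211^16=361, 211^32=521, 211^64=841, 211^128=1081, 211^256=361, 211^512=521, 211^1024=841, 211^2048=1081, 211^4096=361, 211^8192=521, 211^16384=841, 211^32768=1081, 211^65536=361, 211^131072=521; 211^187562 = 211^2 * 211^8 * 211^32 * 211^128 * 211^1024 * 211^2048 * 211^4096 * 211^16384 * 211^32768 * 211^131072 = 521 (mod 1100); answer 521

521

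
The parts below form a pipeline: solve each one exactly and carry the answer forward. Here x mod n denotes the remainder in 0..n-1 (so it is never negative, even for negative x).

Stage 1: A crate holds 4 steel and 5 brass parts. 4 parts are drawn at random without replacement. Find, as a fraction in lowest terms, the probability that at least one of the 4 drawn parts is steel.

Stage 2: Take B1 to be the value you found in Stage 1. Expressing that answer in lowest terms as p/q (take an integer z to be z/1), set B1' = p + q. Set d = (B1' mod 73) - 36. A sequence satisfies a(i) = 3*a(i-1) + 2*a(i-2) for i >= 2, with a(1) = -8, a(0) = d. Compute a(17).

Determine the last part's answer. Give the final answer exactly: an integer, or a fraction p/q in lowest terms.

Stage 1: total draws C(9,4) = 126; complement C(5,4) = 5; favorable 126 - 5 = 121; P = 121/126; answer 121/126
Stage 2: B1 = 121/126; threaded value p + q = 247; d = -8; a(2) = 3*(-8) + 2*(-8) = -40; iterating: a(2)=-40, a(3)=-136, a(4)=-488, a(5)=-1736, a(6)=-6184, a(7)=-22024, a(8)=-78440, a(9)=-279368, a(10)=-994984, a(11)=-3543688, a(12)=-12621032, a(13)=-44950472, a(14)=-160093480, a(15)=-570181384, a(16)=-2030731112, a(17)=-7232556104; answer -7232556104

-7232556104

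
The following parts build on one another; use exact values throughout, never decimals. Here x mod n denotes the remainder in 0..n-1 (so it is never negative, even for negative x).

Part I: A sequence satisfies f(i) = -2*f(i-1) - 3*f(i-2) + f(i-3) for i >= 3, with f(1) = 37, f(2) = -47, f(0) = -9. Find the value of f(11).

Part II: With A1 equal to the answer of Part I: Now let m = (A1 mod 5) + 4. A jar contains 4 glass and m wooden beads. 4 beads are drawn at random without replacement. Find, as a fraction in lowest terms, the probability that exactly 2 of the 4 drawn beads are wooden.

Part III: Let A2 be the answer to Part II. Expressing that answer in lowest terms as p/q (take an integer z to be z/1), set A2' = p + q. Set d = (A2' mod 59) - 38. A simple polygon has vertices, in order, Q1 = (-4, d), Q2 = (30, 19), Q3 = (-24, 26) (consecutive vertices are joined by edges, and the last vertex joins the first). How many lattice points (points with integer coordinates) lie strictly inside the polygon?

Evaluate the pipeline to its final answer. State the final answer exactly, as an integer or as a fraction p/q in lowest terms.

Part I: f(3) = -2*(-47) - 3*(37) + 1*(-9) = -26; iterating: f(3)=-26, f(4)=230, f(5)=-429, f(6)=142, f(7)=1233, f(8)=-3321, f(9)=3085, f(10)=5026, f(11)=-22628; answer -22628
Part II: A1 = -22628; m = 6; total draws C(10,4) = 210; favorable C(6,2)*C(4,2) = 90; P = 3/7; answer 3/7
Part III: A2 = 3/7; threaded value p + q = 10; d = -28; cross terms: (-4*19 - 30*-28)=764, (30*26 - -24*19)=1236, (-24*-28 - -4*26)=776; twice the area = |2776| = 2776; area = 1388; boundary points = 1 + 1 + 2 = 4; strictly interior points = area - boundary/2 + 1 = 1387; answer 1387

1387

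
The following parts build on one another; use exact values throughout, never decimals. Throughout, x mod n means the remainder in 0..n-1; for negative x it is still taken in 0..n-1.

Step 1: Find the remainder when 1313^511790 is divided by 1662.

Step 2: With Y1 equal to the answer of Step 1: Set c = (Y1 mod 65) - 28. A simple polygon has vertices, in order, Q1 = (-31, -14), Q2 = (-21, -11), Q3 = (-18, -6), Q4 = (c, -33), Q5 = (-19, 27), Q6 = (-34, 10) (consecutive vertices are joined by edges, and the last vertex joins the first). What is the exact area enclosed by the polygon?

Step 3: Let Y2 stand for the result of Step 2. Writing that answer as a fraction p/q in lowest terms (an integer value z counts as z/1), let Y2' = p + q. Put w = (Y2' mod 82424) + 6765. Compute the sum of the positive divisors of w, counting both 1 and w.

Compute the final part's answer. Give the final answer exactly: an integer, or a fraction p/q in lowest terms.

11858

Step 1: squarings mod 1662: 1313^1=1313, 1313^2=475, 1313^4=1255, 1313^8=1111, 1313^16=1117, 1313^32=1189, 1313^64=1021, 1313^128=367, 1313^256=67, 1313^512=1165, 1313^1024=1033, 1313^2048=85, 1313^4096=577, 1313^8192=529, 1313^16384=625, 1313^32768=55, 1313^65536=1363, 1313^131072=1315, 1313^262144=745; 1313^511790 = 1313^2 * 1313^4 * 1313^8 * 1313^32 * 1313^256 * 1313^512 * 1313^1024 * 1313^2048 * 1313^16384 * 1313^32768 * 1313^65536 * 1313^131072 * 1313^262144 = 1285 (mod 1662); answer 1285
Step 2: Y1 = 1285; c = 22; cross terms: (-31*-11 - -21*-14)=47, (-21*-6 - -18*-11)=-72, (-18*-33 - 22*-6)=726, (22*27 - -19*-33)=-33, (-19*10 - -34*27)=728, (-34*-14 - -31*10)=786; twice the area = |2182| = 2182; area = 1091; answer 1091
Step 3: Y2 = 1091; threaded value p + q = 1092; w = 7857; 7857 = 3^4 * 97; sigma = (1 + 3 + 9 + 27 + 81) * (1 + 97) = 121 * 98 = 11858; answer 11858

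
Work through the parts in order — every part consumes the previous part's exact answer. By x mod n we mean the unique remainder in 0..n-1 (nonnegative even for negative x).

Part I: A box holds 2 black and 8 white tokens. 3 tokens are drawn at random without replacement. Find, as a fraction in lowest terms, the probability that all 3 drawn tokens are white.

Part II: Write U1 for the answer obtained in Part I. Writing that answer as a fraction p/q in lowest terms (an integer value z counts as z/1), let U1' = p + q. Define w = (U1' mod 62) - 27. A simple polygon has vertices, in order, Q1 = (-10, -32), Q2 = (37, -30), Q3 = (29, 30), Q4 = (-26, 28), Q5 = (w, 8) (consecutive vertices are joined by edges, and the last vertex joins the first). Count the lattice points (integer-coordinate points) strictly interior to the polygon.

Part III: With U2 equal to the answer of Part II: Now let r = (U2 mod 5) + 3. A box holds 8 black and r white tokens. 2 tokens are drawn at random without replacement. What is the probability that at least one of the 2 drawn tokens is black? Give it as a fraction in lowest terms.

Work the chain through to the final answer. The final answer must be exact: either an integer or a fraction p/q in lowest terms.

Part I: total draws C(10,3) = 120; favorable C(8,3) = 56; P = 7/15; answer 7/15
Part II: U1 = 7/15; threaded value p + q = 22; w = -5; cross terms: (-10*-30 - 37*-32)=1484, (37*30 - 29*-30)=1980, (29*28 - -26*30)=1592, (-26*8 - -5*28)=-68, (-5*-32 - -10*8)=240; twice the area = |5228| = 5228; area = 2614; boundary points = 1 + 4 + 1 + 1 + 5 = 12; strictly interior points = area - boundary/2 + 1 = 2609; answer 2609
Part III: U2 = 2609; r = 7; total draws C(15,2) = 105; complement C(7,2) = 21; favorable 105 - 21 = 84; P = 4/5; answer 4/5

4/5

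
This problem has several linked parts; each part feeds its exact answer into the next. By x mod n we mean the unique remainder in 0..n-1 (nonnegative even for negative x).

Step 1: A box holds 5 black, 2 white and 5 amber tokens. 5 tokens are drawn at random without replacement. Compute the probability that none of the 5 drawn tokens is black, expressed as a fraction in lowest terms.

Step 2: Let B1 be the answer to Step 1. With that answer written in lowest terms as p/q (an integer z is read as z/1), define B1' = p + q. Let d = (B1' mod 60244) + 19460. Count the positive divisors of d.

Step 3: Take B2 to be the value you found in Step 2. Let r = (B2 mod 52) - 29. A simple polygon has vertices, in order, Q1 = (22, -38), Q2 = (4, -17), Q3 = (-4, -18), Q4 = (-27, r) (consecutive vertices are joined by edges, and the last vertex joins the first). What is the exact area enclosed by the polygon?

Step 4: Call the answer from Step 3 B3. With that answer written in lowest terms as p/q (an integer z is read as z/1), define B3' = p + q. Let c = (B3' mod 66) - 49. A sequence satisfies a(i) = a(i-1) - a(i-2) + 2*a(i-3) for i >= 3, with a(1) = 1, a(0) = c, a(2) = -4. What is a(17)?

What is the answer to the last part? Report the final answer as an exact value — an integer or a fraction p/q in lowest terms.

-2146

Step 1: total draws C(12,5) = 792; favorable C(7,5) = 21; P = 7/264; answer 7/264
Step 2: B1 = 7/264; threaded value p + q = 271; d = 19731; 19731 = 3 * 6577; number of divisors = (1+1) * (1+1) = 4; answer 4
Step 3: B2 = 4; r = -25; cross terms: (22*-17 - 4*-38)=-222, (4*-18 - -4*-17)=-140, (-4*-25 - -27*-18)=-386, (-27*-38 - 22*-25)=1576; twice the area = |828| = 828; area = 414; answer 414
Step 4: B3 = 414; threaded value p + q = 415; c = -30; a(3) = 1*(-4) - 1*(1) + 2*(-30) = -65; iterating: a(3)=-65, a(4)=-59, a(5)=-2, a(6)=-73, a(7)=-189, a(8)=-120, a(9)=-77, a(10)=-335, a(11)=-498, a(12)=-317, a(13)=-489, a(14)=-1168, a(15)=-1313, a(16)=-1123, a(17)=-2146; answer -2146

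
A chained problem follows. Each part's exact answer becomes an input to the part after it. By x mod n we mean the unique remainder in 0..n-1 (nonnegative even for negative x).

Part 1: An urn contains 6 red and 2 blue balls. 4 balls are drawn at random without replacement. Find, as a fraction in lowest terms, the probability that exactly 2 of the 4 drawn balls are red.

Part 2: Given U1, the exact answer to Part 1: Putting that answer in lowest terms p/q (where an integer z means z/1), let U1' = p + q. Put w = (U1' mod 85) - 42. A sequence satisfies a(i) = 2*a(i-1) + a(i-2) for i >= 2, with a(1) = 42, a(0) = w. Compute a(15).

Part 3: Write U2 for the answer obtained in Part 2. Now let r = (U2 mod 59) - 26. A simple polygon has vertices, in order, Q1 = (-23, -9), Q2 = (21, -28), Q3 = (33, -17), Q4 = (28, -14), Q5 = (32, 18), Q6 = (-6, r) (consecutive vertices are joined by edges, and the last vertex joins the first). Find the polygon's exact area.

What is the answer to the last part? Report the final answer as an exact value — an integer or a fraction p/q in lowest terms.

3353/2

Part 1: total draws C(8,4) = 70; favorable C(6,2)*C(2,2) = 15; P = 3/14; answer 3/14
Part 2: U1 = 3/14; threaded value p + q = 17; w = -25; a(2) = 2*(42) + 1*(-25) = 59; iterating: a(2)=59, a(3)=160, a(4)=379, a(5)=918, a(6)=2215, a(7)=5348, a(8)=12911, a(9)=31170, a(10)=75251, a(11)=181672, a(12)=438595, a(13)=1058862, a(14)=2556319, a(15)=6171500; answer 6171500
Part 3: U2 = 6171500; r = 15; cross terms: (-23*-28 - 21*-9)=833, (21*-17 - 33*-28)=567, (33*-14 - 28*-17)=14, (28*18 - 32*-14)=952, (32*15 - -6*18)=588, (-6*-9 - -23*15)=399; twice the area = |3353| = 3353; area = 3353/2; answer 3353/2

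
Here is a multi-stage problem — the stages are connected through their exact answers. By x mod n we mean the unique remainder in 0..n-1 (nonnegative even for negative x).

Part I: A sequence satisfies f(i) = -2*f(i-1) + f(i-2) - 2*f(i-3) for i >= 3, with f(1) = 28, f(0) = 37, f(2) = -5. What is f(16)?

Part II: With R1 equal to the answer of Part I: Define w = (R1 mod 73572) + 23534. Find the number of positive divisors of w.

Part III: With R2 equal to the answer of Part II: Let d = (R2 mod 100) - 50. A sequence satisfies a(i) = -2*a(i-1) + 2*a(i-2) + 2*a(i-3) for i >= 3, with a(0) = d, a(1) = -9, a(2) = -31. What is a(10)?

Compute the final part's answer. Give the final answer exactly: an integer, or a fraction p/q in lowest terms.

Part I: f(3) = -2*(-5) + 1*(28) - 2*(37) = -36; iterating: f(3)=-36, f(4)=11, f(5)=-48, f(6)=179, f(7)=-428, f(8)=1131, f(9)=-3048, f(10)=8083, f(11)=-21476, f(12)=57131, f(13)=-151904, f(14)=403891, f(15)=-1073948, f(16)=2855595; answer 2855595
Part II: R1 = 2855595; w = 83393; 83393 = 89 * 937; number of divisors = (1+1) * (1+1) = 4; answer 4
Part III: R2 = 4; d = -46; a(3) = -2*(-31) + 2*(-9) + 2*(-46) = -48; iterating: a(3)=-48, a(4)=16, a(5)=-190, a(6)=316, a(7)=-980, a(8)=2212, a(9)=-5752, a(10)=13968; answer 13968

13968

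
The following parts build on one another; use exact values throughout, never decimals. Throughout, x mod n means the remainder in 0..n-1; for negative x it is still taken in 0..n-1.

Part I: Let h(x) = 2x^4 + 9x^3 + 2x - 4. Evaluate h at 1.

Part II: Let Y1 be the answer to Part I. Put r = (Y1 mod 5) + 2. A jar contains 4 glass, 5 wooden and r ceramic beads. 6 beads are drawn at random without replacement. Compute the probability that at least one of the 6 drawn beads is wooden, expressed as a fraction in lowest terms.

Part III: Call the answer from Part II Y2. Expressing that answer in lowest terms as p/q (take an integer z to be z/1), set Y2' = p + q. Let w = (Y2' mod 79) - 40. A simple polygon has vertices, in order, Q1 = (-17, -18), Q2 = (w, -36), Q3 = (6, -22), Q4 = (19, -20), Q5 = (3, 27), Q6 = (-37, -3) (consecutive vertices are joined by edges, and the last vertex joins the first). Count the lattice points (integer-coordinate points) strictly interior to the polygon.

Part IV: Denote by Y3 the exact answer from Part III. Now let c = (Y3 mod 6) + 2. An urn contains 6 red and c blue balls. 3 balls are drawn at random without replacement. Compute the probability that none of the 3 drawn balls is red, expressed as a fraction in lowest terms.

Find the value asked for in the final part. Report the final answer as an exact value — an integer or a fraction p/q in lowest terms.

Part I: 2*(1)^4 + 9*(1)^3 + 2*(1)^1 - 4 = (2) + (9) + (2) + (-4) = 9; answer 9
Part II: Y1 = 9; r = 6; total draws C(15,6) = 5005; complement C(10,6) = 210; favorable 5005 - 210 = 4795; P = 137/143; answer 137/143
Part III: Y2 = 137/143; threaded value p + q = 280; w = 3; cross terms: (-17*-36 - 3*-18)=666, (3*-22 - 6*-36)=150, (6*-20 - 19*-22)=298, (19*27 - 3*-20)=573, (3*-3 - -37*27)=990, (-37*-18 - -17*-3)=615; twice the area = |3292| = 3292; area = 1646; boundary points = 2 + 1 + 1 + 1 + 10 + 5 = 20; strictly interior points = area - boundary/2 + 1 = 1637; answer 1637
Part IV: Y3 = 1637; c = 7; total draws C(13,3) = 286; favorable C(7,3) = 35; P = 35/286; answer 35/286

35/286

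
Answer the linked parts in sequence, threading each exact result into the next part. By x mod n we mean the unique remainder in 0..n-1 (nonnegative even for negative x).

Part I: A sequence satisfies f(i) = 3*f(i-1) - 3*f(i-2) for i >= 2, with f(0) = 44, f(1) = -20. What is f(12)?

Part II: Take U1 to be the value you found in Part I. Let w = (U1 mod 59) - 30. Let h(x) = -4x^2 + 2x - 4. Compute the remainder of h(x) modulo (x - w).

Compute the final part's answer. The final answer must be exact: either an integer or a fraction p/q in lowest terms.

Part I: f(2) = 3*(-20) - 3*(44) = -192; iterating: f(2)=-192, f(3)=-516, f(4)=-972, f(5)=-1368, f(6)=-1188, f(7)=540, f(8)=5184, f(9)=13932, f(10)=26244, f(11)=36936, f(12)=32076; answer 32076
Part II: U1 = 32076; w = 9; remainder = value at the root: -4*(9)^2 + 2*(9)^1 - 4 = (-324) + (18) + (-4) = -310; answer -310

-310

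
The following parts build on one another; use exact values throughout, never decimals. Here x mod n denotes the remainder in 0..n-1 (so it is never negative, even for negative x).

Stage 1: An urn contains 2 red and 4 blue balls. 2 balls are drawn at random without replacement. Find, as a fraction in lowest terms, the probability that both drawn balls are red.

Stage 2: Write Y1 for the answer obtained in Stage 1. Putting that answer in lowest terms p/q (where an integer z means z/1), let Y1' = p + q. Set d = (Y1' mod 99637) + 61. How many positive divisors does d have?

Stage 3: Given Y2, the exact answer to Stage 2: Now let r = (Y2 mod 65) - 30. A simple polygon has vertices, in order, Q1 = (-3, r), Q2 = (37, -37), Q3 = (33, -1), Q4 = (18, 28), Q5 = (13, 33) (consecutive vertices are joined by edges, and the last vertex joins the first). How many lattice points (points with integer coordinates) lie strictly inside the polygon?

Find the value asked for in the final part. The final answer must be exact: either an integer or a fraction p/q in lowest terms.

1590

Stage 1: total draws C(6,2) = 15; favorable C(2,2) = 1; P = 1/15; answer 1/15
Stage 2: Y1 = 1/15; threaded value p + q = 16; d = 77; 77 = 7 * 11; number of divisors = (1+1) * (1+1) = 4; answer 4
Stage 3: Y2 = 4; r = -26; cross terms: (-3*-37 - 37*-26)=1073, (37*-1 - 33*-37)=1184, (33*28 - 18*-1)=942, (18*33 - 13*28)=230, (13*-26 - -3*33)=-239; twice the area = |3190| = 3190; area = 1595; boundary points = 1 + 4 + 1 + 5 + 1 = 12; strictly interior points = area - boundary/2 + 1 = 1590; answer 1590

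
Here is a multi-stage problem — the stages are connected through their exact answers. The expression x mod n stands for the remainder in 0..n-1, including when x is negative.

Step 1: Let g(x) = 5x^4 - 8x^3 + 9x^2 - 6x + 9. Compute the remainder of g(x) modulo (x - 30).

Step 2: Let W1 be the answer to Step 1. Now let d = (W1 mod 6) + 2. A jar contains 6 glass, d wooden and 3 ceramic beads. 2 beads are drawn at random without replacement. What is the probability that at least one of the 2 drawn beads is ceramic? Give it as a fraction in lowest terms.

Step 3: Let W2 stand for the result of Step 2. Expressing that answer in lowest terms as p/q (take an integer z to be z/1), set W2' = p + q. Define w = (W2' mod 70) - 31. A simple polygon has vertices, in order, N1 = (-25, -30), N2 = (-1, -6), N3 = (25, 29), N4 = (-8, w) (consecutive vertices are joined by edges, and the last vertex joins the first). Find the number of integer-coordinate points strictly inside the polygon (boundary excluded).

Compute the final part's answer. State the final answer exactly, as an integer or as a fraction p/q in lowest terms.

Step 1: remainder = value at the root: 5*(30)^4 - 8*(30)^3 + 9*(30)^2 - 6*(30)^1 + 9 = (4050000) + (-216000) + (8100) + (-180) + (9) = 3841929; answer 3841929
Step 2: W1 = 3841929; d = 5; total draws C(14,2) = 91; complement C(11,2) = 55; favorable 91 - 55 = 36; P = 36/91; answer 36/91
Step 3: W2 = 36/91; threaded value p + q = 127; w = 26; cross terms: (-25*-6 - -1*-30)=120, (-1*29 - 25*-6)=121, (25*26 - -8*29)=882, (-8*-30 - -25*26)=890; twice the area = |2013| = 2013; area = 2013/2; boundary points = 24 + 1 + 3 + 1 = 29; strictly interior points = area - boundary/2 + 1 = 993; answer 993

993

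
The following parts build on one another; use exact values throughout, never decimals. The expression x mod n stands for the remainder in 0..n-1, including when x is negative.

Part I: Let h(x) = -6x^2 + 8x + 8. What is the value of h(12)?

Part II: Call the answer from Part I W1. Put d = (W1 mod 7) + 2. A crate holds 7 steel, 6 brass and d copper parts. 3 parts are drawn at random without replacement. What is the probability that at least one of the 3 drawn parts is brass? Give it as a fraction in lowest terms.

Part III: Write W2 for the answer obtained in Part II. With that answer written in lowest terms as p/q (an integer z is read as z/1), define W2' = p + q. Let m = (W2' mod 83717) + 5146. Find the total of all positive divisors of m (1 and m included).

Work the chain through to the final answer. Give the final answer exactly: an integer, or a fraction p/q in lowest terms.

Part I: -6*(12)^2 + 8*(12)^1 + 8 = (-864) + (96) + (8) = -760; answer -760
Part II: W1 = -760; d = 5; total draws C(18,3) = 816; complement C(12,3) = 220; favorable 816 - 220 = 596; P = 149/204; answer 149/204
Part III: W2 = 149/204; threaded value p + q = 353; m = 5499; 5499 = 3^2 * 13 * 47; sigma = (1 + 3 + 9) * (1 + 13) * (1 + 47) = 13 * 14 * 48 = 8736; answer 8736

8736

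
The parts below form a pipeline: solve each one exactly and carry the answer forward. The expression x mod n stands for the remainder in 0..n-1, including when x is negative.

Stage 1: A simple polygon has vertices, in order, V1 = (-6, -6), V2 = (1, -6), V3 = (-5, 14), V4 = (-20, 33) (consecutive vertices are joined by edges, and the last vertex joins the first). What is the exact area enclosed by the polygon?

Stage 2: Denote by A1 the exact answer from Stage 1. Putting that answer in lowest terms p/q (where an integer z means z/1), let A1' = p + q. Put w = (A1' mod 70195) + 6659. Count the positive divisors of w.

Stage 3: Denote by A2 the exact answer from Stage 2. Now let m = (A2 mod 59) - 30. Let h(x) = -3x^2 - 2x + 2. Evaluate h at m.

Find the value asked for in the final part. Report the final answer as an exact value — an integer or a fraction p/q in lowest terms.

-278

Stage 1: cross terms: (-6*-6 - 1*-6)=42, (1*14 - -5*-6)=-16, (-5*33 - -20*14)=115, (-20*-6 - -6*33)=318; twice the area = |459| = 459; area = 459/2; answer 459/2
Stage 2: A1 = 459/2; threaded value p + q = 461; w = 7120; 7120 = 2^4 * 5 * 89; number of divisors = (4+1) * (1+1) * (1+1) = 20; answer 20
Stage 3: A2 = 20; m = -10; -3*(-10)^2 - 2*(-10)^1 + 2 = (-300) + (20) + (2) = -278; answer -278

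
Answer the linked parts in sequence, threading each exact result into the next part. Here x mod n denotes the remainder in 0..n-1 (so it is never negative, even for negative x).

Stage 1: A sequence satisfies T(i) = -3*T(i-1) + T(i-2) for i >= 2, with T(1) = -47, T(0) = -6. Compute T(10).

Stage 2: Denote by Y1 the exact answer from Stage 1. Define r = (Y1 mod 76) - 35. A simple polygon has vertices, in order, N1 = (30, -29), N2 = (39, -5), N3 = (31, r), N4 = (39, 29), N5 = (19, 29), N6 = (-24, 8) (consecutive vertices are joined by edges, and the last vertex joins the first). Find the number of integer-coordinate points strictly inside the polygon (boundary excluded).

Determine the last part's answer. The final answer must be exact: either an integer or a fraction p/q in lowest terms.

1947

Stage 1: T(2) = -3*(-47) + 1*(-6) = 135; iterating: T(2)=135, T(3)=-452, T(4)=1491, T(5)=-4925, T(6)=16266, T(7)=-53723, T(8)=177435, T(9)=-586028, T(10)=1935519; answer 1935519
Stage 2: Y1 = 1935519; r = -8; cross terms: (30*-5 - 39*-29)=981, (39*-8 - 31*-5)=-157, (31*29 - 39*-8)=1211, (39*29 - 19*29)=580, (19*8 - -24*29)=848, (-24*-29 - 30*8)=456; twice the area = |3919| = 3919; area = 3919/2; boundary points = 3 + 1 + 1 + 20 + 1 + 1 = 27; strictly interior points = area - boundary/2 + 1 = 1947; answer 1947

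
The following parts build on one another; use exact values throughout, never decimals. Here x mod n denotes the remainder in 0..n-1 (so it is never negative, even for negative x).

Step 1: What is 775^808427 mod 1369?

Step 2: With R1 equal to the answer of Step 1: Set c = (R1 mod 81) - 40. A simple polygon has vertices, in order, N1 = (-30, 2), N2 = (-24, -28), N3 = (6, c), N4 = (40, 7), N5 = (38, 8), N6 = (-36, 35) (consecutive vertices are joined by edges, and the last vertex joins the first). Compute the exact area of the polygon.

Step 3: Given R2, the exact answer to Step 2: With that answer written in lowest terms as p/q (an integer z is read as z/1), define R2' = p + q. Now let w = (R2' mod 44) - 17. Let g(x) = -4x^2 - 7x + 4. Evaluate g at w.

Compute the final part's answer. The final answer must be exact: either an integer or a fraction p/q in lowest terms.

Step 1: squarings mod 1369: 775^1=775, 775^2=1003, 775^4=1163, 775^8=1366, 775^16=9, 775^32=81, 775^64=1085, 775^128=1254, 775^256=904, 775^512=1292, 775^1024=453, 775^2048=1228, 775^4096=715, 775^8192=588, 775^16384=756, 775^32768=663, 775^65536=120, 775^131072=710, 775^262144=308, 775^524288=403; 775^808427 = 775^1 * 775^2 * 775^8 * 775^32 * 775^64 * 775^128 * 775^256 * 775^1024 * 775^4096 * 775^16384 * 775^262144 * 775^524288 = 283 (mod 1369); answer 283
Step 2: R1 = 283; c = 0; cross terms: (-30*-28 - -24*2)=888, (-24*0 - 6*-28)=168, (6*7 - 40*0)=42, (40*8 - 38*7)=54, (38*35 - -36*8)=1618, (-36*2 - -30*35)=978; twice the area = |3748| = 3748; area = 1874; answer 1874
Step 3: R2 = 1874; threaded value p + q = 1875; w = 10; -4*(10)^2 - 7*(10)^1 + 4 = (-400) + (-70) + (4) = -466; answer -466

-466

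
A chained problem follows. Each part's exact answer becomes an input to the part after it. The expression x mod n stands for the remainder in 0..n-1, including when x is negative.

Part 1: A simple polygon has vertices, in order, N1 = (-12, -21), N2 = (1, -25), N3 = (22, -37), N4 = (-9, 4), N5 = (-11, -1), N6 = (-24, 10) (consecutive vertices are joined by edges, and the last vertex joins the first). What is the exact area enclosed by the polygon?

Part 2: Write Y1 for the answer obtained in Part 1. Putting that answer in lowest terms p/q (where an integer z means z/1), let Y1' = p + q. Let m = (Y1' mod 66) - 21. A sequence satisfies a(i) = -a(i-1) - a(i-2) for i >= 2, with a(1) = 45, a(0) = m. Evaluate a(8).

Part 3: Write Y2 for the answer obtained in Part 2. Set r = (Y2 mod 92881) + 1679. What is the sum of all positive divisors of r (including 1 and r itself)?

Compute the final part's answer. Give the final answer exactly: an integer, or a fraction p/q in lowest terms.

Part 1: cross terms: (-12*-25 - 1*-21)=321, (1*-37 - 22*-25)=513, (22*4 - -9*-37)=-245, (-9*-1 - -11*4)=53, (-11*10 - -24*-1)=-134, (-24*-21 - -12*10)=624; twice the area = |1132| = 1132; area = 566; answer 566
Part 2: Y1 = 566; threaded value p + q = 567; m = 18; a(2) = -1*(45) - 1*(18) = -63; iterating: a(2)=-63, a(3)=18, a(4)=45, a(5)=-63, a(6)=18, a(7)=45, a(8)=-63; answer -63
Part 3: Y2 = -63; r = 94497; 94497 = 3 * 13 * 2423; sigma = (1 + 3) * (1 + 13) * (1 + 2423) = 4 * 14 * 2424 = 135744; answer 135744

135744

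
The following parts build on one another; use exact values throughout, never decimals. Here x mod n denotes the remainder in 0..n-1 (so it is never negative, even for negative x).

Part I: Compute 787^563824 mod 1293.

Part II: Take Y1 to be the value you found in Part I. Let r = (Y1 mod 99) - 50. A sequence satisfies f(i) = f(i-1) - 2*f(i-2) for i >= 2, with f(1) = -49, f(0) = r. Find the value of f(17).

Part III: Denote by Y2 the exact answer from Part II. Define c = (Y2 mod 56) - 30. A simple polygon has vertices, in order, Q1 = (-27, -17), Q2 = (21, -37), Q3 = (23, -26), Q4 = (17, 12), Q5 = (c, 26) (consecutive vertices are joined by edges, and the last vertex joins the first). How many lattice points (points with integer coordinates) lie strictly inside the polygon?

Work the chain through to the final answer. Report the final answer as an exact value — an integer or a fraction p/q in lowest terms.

1859

Part I: squarings mod 1293: 787^1=787, 787^2=22, 787^4=484, 787^8=223, 787^16=595, 787^32=1036, 787^64=106, 787^128=892, 787^256=469, 787^512=151, 787^1024=820, 787^2048=40, 787^4096=307, 787^8192=1153, 787^16384=205, 787^32768=649, 787^65536=976, 787^131072=928, 787^262144=46, 787^524288=823; 787^563824 = 787^16 * 787^32 * 787^64 * 787^512 * 787^2048 * 787^4096 * 787^32768 * 787^524288 = 760 (mod 1293); answer 760
Part II: Y1 = 760; r = 17; f(2) = 1*(-49) - 2*(17) = -83; iterating: f(2)=-83, f(3)=15, f(4)=181, f(5)=151, f(6)=-211, f(7)=-513, f(8)=-91, f(9)=935, f(10)=1117, f(11)=-753, f(12)=-2987, f(13)=-1481, f(14)=4493, f(15)=7455, f(16)=-1531, f(17)=-16441; answer -16441
Part III: Y2 = -16441; c = -7; cross terms: (-27*-37 - 21*-17)=1356, (21*-26 - 23*-37)=305, (23*12 - 17*-26)=718, (17*26 - -7*12)=526, (-7*-17 - -27*26)=821; twice the area = |3726| = 3726; area = 1863; boundary points = 4 + 1 + 2 + 2 + 1 = 10; strictly interior points = area - boundary/2 + 1 = 1859; answer 1859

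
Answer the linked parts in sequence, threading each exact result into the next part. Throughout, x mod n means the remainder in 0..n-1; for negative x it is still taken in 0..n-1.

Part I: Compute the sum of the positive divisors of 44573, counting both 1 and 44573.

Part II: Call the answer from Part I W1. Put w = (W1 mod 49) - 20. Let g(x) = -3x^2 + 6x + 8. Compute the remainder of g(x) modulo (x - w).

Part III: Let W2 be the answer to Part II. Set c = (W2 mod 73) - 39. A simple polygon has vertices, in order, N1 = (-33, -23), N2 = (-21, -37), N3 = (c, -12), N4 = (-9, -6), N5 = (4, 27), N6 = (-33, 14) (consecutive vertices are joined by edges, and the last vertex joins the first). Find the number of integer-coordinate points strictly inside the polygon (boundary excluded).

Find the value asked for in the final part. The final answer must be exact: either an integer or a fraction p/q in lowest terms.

Part I: 44573 = 29^2 * 53; sigma = (1 + 29 + 841) * (1 + 53) = 871 * 54 = 47034; answer 47034
Part II: W1 = 47034; w = 23; remainder = value at the root: -3*(23)^2 + 6*(23)^1 + 8 = (-1587) + (138) + (8) = -1441; answer -1441
Part III: W2 = -1441; c = -20; cross terms: (-33*-37 - -21*-23)=738, (-21*-12 - -20*-37)=-488, (-20*-6 - -9*-12)=12, (-9*27 - 4*-6)=-219, (4*14 - -33*27)=947, (-33*-23 - -33*14)=1221; twice the area = |2211| = 2211; area = 2211/2; boundary points = 2 + 1 + 1 + 1 + 1 + 37 = 43; strictly interior points = area - boundary/2 + 1 = 1085; answer 1085

1085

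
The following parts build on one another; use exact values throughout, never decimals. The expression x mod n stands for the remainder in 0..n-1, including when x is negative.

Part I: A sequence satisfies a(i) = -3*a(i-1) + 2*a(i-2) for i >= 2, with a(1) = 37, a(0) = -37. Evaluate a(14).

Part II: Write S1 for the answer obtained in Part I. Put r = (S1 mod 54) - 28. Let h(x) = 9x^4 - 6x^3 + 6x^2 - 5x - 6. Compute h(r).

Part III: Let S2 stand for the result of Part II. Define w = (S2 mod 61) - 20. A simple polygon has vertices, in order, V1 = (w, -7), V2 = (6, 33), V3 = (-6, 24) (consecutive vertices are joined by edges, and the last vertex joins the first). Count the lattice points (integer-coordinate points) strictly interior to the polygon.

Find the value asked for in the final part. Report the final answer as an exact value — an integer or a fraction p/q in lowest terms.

Part I: a(2) = -3*(37) + 2*(-37) = -185; iterating: a(2)=-185, a(3)=629, a(4)=-2257, a(5)=8029, a(6)=-28601, a(7)=101861, a(8)=-362785, a(9)=1292077, a(10)=-4601801, a(11)=16389557, a(12)=-58372273, a(13)=207895933, a(14)=-740432345; answer -740432345
Part II: S1 = -740432345; r = 21; 9*(21)^4 - 6*(21)^3 + 6*(21)^2 - 5*(21)^1 - 6 = (1750329) + (-55566) + (2646) + (-105) + (-6) = 1697298; answer 1697298
Part III: S2 = 1697298; w = 14; cross terms: (14*33 - 6*-7)=504, (6*24 - -6*33)=342, (-6*-7 - 14*24)=-294; twice the area = |552| = 552; area = 276; boundary points = 8 + 3 + 1 = 12; strictly interior points = area - boundary/2 + 1 = 271; answer 271

271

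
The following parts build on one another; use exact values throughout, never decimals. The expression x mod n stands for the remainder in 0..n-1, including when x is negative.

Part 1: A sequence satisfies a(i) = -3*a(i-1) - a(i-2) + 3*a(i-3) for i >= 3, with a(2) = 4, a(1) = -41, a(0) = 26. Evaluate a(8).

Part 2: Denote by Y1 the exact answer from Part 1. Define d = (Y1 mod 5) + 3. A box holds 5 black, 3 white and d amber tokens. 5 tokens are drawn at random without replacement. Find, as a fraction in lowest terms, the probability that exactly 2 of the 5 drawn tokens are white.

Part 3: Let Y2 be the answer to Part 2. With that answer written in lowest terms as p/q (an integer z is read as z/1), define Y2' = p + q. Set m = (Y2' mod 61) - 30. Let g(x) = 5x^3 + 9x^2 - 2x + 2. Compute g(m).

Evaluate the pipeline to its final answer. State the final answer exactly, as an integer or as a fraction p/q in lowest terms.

Part 1: a(3) = -3*(4) - 1*(-41) + 3*(26) = 107; iterating: a(3)=107, a(4)=-448, a(5)=1249, a(6)=-2978, a(7)=6341, a(8)=-12298; answer -12298
Part 2: Y1 = -12298; d = 5; total draws C(13,5) = 1287; favorable C(3,2)*C(10,3) = 360; P = 40/143; answer 40/143
Part 3: Y2 = 40/143; threaded value p + q = 183; m = -30; 5*(-30)^3 + 9*(-30)^2 - 2*(-30)^1 + 2 = (-135000) + (8100) + (60) + (2) = -126838; answer -126838

-126838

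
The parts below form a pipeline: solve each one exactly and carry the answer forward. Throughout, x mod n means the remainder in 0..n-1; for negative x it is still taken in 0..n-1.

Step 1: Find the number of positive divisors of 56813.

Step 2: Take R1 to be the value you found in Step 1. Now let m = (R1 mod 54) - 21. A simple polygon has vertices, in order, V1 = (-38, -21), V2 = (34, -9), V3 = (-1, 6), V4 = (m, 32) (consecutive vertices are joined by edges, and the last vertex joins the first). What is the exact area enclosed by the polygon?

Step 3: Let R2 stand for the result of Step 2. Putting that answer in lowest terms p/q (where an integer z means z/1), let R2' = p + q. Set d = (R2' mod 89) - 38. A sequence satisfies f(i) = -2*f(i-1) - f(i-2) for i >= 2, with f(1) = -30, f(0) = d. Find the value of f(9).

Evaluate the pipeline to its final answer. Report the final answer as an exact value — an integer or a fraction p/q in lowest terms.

Step 1: 56813 is prime, so its only divisors are 1 and 56813; count = 2; answer 2
Step 2: R1 = 2; m = -19; cross terms: (-38*-9 - 34*-21)=1056, (34*6 - -1*-9)=195, (-1*32 - -19*6)=82, (-19*-21 - -38*32)=1615; twice the area = |2948| = 2948; area = 1474; answer 1474
Step 3: R2 = 1474; threaded value p + q = 1475; d = 13; f(2) = -2*(-30) - 1*(13) = 47; iterating: f(2)=47, f(3)=-64, f(4)=81, f(5)=-98, f(6)=115, f(7)=-132, f(8)=149, f(9)=-166; answer -166

-166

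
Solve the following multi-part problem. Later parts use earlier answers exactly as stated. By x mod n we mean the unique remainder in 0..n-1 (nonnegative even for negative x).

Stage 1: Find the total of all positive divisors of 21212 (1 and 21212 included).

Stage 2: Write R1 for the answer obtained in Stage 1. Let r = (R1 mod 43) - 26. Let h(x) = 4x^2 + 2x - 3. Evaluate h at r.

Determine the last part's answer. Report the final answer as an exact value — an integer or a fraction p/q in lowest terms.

Stage 1: 21212 = 2^2 * 5303; sigma = (1 + 2 + 4) * (1 + 5303) = 7 * 5304 = 37128; answer 37128
Stage 2: R1 = 37128; r = -7; 4*(-7)^2 + 2*(-7)^1 - 3 = (196) + (-14) + (-3) = 179; answer 179

179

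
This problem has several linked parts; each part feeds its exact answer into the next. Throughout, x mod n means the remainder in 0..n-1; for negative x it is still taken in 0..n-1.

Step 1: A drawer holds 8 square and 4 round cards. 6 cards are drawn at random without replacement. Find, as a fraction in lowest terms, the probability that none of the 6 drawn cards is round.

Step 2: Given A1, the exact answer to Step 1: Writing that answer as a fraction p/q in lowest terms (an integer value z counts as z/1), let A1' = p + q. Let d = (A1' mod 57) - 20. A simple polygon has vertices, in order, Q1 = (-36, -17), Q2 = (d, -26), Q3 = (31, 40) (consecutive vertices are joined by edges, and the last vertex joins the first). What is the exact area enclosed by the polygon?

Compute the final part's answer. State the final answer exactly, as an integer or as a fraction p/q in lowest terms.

Step 1: total draws C(12,6) = 924; favorable C(8,6) = 28; P = 1/33; answer 1/33
Step 2: A1 = 1/33; threaded value p + q = 34; d = 14; cross terms: (-36*-26 - 14*-17)=1174, (14*40 - 31*-26)=1366, (31*-17 - -36*40)=913; twice the area = |3453| = 3453; area = 3453/2; answer 3453/2

3453/2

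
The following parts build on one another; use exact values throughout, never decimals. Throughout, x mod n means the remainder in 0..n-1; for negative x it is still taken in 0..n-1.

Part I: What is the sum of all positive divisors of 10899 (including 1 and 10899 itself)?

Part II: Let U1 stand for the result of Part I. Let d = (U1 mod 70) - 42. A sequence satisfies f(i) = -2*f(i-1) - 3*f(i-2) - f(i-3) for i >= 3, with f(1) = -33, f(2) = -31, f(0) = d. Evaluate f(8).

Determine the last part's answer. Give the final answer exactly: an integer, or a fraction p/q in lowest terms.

Part I: 10899 = 3^2 * 7 * 173; sigma = (1 + 3 + 9) * (1 + 7) * (1 + 173) = 13 * 8 * 174 = 18096; answer 18096
Part II: U1 = 18096; d = -6; f(3) = -2*(-31) - 3*(-33) - 1*(-6) = 167; iterating: f(3)=167, f(4)=-208, f(5)=-54, f(6)=565, f(7)=-760, f(8)=-121; answer -121

-121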